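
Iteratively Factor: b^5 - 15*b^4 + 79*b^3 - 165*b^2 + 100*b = (b - 4)*(b^4 - 11*b^3 + 35*b^2 - 25*b) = (b - 5)*(b - 4)*(b^3 - 6*b^2 + 5*b) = (b - 5)^2*(b - 4)*(b^2 - b) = b*(b - 5)^2*(b - 4)*(b - 1)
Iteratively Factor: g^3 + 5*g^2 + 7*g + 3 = (g + 1)*(g^2 + 4*g + 3) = (g + 1)*(g + 3)*(g + 1)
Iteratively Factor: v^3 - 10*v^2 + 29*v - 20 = (v - 1)*(v^2 - 9*v + 20) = (v - 5)*(v - 1)*(v - 4)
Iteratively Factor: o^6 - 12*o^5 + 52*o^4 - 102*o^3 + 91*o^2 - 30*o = (o)*(o^5 - 12*o^4 + 52*o^3 - 102*o^2 + 91*o - 30) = o*(o - 1)*(o^4 - 11*o^3 + 41*o^2 - 61*o + 30) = o*(o - 5)*(o - 1)*(o^3 - 6*o^2 + 11*o - 6) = o*(o - 5)*(o - 1)^2*(o^2 - 5*o + 6) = o*(o - 5)*(o - 2)*(o - 1)^2*(o - 3)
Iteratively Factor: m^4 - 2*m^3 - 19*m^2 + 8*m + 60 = (m - 2)*(m^3 - 19*m - 30) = (m - 2)*(m + 3)*(m^2 - 3*m - 10) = (m - 5)*(m - 2)*(m + 3)*(m + 2)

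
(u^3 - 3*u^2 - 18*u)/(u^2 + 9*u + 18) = u*(u - 6)/(u + 6)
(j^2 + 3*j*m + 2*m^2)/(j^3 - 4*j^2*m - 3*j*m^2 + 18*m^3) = (j + m)/(j^2 - 6*j*m + 9*m^2)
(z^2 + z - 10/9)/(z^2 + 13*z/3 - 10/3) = (z + 5/3)/(z + 5)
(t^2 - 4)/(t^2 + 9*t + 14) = (t - 2)/(t + 7)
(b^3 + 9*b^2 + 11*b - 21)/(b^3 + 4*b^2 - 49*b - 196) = (b^2 + 2*b - 3)/(b^2 - 3*b - 28)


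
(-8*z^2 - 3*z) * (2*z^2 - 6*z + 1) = -16*z^4 + 42*z^3 + 10*z^2 - 3*z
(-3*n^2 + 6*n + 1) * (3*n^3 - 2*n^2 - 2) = -9*n^5 + 24*n^4 - 9*n^3 + 4*n^2 - 12*n - 2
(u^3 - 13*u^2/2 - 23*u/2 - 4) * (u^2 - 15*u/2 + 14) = u^5 - 14*u^4 + 205*u^3/4 - 35*u^2/4 - 131*u - 56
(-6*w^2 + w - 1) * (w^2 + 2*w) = -6*w^4 - 11*w^3 + w^2 - 2*w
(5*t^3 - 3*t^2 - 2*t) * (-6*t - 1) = -30*t^4 + 13*t^3 + 15*t^2 + 2*t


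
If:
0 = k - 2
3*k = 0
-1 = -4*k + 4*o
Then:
No Solution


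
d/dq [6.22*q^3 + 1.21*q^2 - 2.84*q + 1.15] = 18.66*q^2 + 2.42*q - 2.84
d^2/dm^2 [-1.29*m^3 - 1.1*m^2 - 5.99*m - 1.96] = -7.74*m - 2.2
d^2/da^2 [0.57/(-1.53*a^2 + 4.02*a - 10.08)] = (2.668626*a^2 - 7.011684*a - 0.57*(3.06*a - 4.02)*(6.12*a - 8.04) + 17.581536)/(1.53*a^2 - 4.02*a + 10.08)^3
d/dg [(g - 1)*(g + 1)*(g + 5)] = 3*g^2 + 10*g - 1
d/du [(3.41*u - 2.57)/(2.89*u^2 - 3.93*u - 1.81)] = (-9.8549*u^2 + 14.8546*u - 16.2722)/(8.3521*u^4 - 22.7154*u^3 + 4.9831*u^2 + 14.2266*u + 3.2761)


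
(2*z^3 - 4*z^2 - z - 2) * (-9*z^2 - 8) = -18*z^5 + 36*z^4 - 7*z^3 + 50*z^2 + 8*z + 16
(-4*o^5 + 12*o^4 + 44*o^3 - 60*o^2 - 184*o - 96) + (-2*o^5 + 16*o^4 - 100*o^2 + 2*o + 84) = -6*o^5 + 28*o^4 + 44*o^3 - 160*o^2 - 182*o - 12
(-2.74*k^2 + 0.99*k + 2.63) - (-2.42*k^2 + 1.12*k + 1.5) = -0.32*k^2 - 0.13*k + 1.13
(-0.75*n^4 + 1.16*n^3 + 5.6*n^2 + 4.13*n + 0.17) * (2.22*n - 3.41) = -1.665*n^5 + 5.1327*n^4 + 8.4764*n^3 - 9.9274*n^2 - 13.7059*n - 0.5797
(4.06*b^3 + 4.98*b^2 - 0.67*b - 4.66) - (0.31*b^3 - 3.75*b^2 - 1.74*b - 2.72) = 3.75*b^3 + 8.73*b^2 + 1.07*b - 1.94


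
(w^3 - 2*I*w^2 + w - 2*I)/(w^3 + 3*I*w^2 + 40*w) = (w^3 - 2*I*w^2 + w - 2*I)/(w*(w^2 + 3*I*w + 40))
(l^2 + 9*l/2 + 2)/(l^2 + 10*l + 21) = (l^2 + 9*l/2 + 2)/(l^2 + 10*l + 21)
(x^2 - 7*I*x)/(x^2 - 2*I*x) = (x - 7*I)/(x - 2*I)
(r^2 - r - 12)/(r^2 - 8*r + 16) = (r + 3)/(r - 4)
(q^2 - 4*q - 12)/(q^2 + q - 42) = (q + 2)/(q + 7)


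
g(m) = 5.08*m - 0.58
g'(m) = 5.08000000000000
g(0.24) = 0.64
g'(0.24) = 5.08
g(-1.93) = -10.38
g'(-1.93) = 5.08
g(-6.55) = -33.85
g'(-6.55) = 5.08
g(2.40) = 11.61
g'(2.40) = 5.08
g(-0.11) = -1.14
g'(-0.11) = 5.08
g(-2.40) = -12.77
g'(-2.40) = 5.08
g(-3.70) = -19.38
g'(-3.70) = 5.08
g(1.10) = 5.01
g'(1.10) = 5.08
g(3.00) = 14.66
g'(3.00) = 5.08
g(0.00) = -0.58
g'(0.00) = 5.08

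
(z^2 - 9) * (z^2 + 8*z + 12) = z^4 + 8*z^3 + 3*z^2 - 72*z - 108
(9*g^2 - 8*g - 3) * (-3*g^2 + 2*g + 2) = -27*g^4 + 42*g^3 + 11*g^2 - 22*g - 6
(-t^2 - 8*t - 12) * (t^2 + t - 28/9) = -t^4 - 9*t^3 - 152*t^2/9 + 116*t/9 + 112/3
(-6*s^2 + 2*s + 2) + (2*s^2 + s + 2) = -4*s^2 + 3*s + 4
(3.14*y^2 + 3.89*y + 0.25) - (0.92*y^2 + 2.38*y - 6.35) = 2.22*y^2 + 1.51*y + 6.6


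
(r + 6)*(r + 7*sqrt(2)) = r^2 + 6*r + 7*sqrt(2)*r + 42*sqrt(2)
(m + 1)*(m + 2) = m^2 + 3*m + 2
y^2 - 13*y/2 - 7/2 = (y - 7)*(y + 1/2)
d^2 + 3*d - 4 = (d - 1)*(d + 4)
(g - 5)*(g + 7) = g^2 + 2*g - 35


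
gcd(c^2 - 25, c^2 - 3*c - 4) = 1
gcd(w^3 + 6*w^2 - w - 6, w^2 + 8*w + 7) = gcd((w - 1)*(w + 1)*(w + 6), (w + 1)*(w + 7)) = w + 1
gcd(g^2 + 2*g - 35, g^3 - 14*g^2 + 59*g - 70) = g - 5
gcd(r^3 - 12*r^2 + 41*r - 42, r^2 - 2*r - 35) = r - 7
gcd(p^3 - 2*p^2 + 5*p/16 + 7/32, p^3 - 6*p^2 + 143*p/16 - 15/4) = 1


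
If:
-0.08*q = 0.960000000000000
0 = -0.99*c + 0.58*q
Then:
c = -7.03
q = -12.00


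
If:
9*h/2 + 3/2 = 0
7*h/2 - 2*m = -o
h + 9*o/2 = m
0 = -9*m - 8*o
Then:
No Solution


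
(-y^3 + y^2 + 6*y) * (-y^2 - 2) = y^5 - y^4 - 4*y^3 - 2*y^2 - 12*y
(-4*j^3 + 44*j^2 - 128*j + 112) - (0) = -4*j^3 + 44*j^2 - 128*j + 112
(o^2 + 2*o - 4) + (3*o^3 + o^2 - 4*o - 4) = 3*o^3 + 2*o^2 - 2*o - 8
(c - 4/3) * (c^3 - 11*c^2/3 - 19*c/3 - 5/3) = c^4 - 5*c^3 - 13*c^2/9 + 61*c/9 + 20/9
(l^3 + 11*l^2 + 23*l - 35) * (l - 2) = l^4 + 9*l^3 + l^2 - 81*l + 70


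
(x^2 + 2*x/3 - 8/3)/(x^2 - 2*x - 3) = (-3*x^2 - 2*x + 8)/(3*(-x^2 + 2*x + 3))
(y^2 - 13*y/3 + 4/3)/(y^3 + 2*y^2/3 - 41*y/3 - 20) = (3*y - 1)/(3*y^2 + 14*y + 15)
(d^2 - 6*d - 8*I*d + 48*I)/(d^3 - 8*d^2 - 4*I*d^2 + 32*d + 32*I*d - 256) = (d - 6)/(d^2 + 4*d*(-2 + I) - 32*I)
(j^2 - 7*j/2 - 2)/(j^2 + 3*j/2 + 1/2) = (j - 4)/(j + 1)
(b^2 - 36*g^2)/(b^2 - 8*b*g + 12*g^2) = (b + 6*g)/(b - 2*g)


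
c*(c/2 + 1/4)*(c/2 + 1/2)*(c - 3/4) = c^4/4 + 3*c^3/16 - 5*c^2/32 - 3*c/32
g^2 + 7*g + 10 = (g + 2)*(g + 5)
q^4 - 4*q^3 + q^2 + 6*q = q*(q - 3)*(q - 2)*(q + 1)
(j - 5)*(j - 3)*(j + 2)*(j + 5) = j^4 - j^3 - 31*j^2 + 25*j + 150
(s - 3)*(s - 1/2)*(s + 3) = s^3 - s^2/2 - 9*s + 9/2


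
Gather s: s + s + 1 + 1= 2*s + 2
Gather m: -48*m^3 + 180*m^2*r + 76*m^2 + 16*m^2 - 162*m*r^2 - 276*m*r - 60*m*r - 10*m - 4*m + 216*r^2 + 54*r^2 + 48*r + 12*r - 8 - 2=-48*m^3 + m^2*(180*r + 92) + m*(-162*r^2 - 336*r - 14) + 270*r^2 + 60*r - 10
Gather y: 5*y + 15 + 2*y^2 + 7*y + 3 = 2*y^2 + 12*y + 18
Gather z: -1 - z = -z - 1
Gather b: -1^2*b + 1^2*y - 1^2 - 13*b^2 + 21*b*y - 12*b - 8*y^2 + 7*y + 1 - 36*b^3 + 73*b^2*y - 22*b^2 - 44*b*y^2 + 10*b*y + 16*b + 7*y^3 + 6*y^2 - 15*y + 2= -36*b^3 + b^2*(73*y - 35) + b*(-44*y^2 + 31*y + 3) + 7*y^3 - 2*y^2 - 7*y + 2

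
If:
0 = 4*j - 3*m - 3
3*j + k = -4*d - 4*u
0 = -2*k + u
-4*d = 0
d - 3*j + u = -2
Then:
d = 0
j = 6/11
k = -2/11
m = -3/11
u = -4/11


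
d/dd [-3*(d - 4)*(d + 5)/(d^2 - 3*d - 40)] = 12/(d^2 - 16*d + 64)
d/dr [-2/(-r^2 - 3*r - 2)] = 2*(-2*r - 3)/(r^2 + 3*r + 2)^2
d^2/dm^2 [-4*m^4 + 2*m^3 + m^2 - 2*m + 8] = -48*m^2 + 12*m + 2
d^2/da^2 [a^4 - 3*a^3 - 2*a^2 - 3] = 12*a^2 - 18*a - 4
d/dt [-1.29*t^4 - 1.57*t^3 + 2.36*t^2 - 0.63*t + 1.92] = -5.16*t^3 - 4.71*t^2 + 4.72*t - 0.63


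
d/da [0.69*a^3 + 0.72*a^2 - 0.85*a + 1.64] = 2.07*a^2 + 1.44*a - 0.85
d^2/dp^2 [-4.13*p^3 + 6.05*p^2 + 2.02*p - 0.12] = 12.1 - 24.78*p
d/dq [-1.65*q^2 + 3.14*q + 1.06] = 3.14 - 3.3*q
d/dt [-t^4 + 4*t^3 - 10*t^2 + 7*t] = -4*t^3 + 12*t^2 - 20*t + 7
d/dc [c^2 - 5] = 2*c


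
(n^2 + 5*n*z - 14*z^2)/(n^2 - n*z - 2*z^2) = (n + 7*z)/(n + z)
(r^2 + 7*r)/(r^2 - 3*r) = (r + 7)/(r - 3)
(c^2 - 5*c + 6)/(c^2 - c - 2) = (c - 3)/(c + 1)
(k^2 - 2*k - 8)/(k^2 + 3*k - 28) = (k + 2)/(k + 7)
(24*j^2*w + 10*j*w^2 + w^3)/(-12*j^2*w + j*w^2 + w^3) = (6*j + w)/(-3*j + w)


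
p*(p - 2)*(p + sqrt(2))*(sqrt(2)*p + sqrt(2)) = sqrt(2)*p^4 - sqrt(2)*p^3 + 2*p^3 - 2*sqrt(2)*p^2 - 2*p^2 - 4*p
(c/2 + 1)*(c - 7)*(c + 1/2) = c^3/2 - 9*c^2/4 - 33*c/4 - 7/2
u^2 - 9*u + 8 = (u - 8)*(u - 1)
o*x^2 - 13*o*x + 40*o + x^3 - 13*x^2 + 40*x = (o + x)*(x - 8)*(x - 5)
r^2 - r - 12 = (r - 4)*(r + 3)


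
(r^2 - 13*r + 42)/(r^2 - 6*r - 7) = (r - 6)/(r + 1)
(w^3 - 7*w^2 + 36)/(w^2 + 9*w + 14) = (w^2 - 9*w + 18)/(w + 7)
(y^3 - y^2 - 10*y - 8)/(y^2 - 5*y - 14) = (y^2 - 3*y - 4)/(y - 7)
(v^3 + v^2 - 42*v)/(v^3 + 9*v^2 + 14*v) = (v - 6)/(v + 2)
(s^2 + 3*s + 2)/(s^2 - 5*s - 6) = (s + 2)/(s - 6)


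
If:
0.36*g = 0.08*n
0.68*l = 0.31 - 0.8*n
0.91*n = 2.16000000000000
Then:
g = 0.53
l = -2.34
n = 2.37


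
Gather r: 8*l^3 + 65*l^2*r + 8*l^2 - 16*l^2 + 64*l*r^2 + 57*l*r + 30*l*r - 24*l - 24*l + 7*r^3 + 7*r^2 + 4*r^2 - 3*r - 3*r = 8*l^3 - 8*l^2 - 48*l + 7*r^3 + r^2*(64*l + 11) + r*(65*l^2 + 87*l - 6)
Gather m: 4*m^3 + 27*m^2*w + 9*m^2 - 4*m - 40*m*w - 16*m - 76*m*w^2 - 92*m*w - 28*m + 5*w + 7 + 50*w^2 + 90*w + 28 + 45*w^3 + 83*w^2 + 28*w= 4*m^3 + m^2*(27*w + 9) + m*(-76*w^2 - 132*w - 48) + 45*w^3 + 133*w^2 + 123*w + 35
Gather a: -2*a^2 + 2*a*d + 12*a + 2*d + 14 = -2*a^2 + a*(2*d + 12) + 2*d + 14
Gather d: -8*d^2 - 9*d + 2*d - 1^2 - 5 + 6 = -8*d^2 - 7*d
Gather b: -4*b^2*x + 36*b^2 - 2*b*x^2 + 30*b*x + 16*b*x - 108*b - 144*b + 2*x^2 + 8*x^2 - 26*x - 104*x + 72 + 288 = b^2*(36 - 4*x) + b*(-2*x^2 + 46*x - 252) + 10*x^2 - 130*x + 360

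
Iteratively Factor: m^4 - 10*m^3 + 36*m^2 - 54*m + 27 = (m - 3)*(m^3 - 7*m^2 + 15*m - 9) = (m - 3)^2*(m^2 - 4*m + 3) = (m - 3)^2*(m - 1)*(m - 3)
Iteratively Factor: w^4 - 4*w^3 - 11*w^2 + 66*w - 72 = (w - 2)*(w^3 - 2*w^2 - 15*w + 36) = (w - 3)*(w - 2)*(w^2 + w - 12) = (w - 3)*(w - 2)*(w + 4)*(w - 3)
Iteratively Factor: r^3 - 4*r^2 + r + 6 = (r - 3)*(r^2 - r - 2) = (r - 3)*(r - 2)*(r + 1)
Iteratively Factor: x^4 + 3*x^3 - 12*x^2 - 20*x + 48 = (x + 4)*(x^3 - x^2 - 8*x + 12) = (x - 2)*(x + 4)*(x^2 + x - 6) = (x - 2)^2*(x + 4)*(x + 3)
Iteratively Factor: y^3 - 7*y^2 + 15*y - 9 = (y - 3)*(y^2 - 4*y + 3) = (y - 3)^2*(y - 1)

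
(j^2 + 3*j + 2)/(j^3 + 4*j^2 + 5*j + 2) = 1/(j + 1)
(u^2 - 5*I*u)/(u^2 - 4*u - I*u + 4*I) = u*(u - 5*I)/(u^2 - 4*u - I*u + 4*I)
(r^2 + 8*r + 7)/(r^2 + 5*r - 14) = (r + 1)/(r - 2)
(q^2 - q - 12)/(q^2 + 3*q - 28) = (q + 3)/(q + 7)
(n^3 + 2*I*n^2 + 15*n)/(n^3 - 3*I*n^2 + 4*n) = (n^2 + 2*I*n + 15)/(n^2 - 3*I*n + 4)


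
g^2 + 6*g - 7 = (g - 1)*(g + 7)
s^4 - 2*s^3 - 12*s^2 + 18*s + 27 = (s - 3)^2*(s + 1)*(s + 3)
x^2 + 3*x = x*(x + 3)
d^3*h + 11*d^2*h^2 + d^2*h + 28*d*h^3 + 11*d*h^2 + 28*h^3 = (d + 4*h)*(d + 7*h)*(d*h + h)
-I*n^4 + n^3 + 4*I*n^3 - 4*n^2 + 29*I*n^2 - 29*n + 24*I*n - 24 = (n - 8)*(n + 3)*(n + I)*(-I*n - I)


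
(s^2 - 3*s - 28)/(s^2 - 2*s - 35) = (s + 4)/(s + 5)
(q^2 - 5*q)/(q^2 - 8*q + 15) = q/(q - 3)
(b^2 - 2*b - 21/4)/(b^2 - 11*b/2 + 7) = (b + 3/2)/(b - 2)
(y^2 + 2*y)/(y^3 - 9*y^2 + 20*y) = (y + 2)/(y^2 - 9*y + 20)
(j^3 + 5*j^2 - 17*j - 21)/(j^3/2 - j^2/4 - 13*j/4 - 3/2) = 4*(j^2 + 8*j + 7)/(2*j^2 + 5*j + 2)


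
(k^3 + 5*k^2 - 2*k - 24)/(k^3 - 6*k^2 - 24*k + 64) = (k + 3)/(k - 8)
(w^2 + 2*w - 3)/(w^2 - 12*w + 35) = (w^2 + 2*w - 3)/(w^2 - 12*w + 35)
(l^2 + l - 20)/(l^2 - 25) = (l - 4)/(l - 5)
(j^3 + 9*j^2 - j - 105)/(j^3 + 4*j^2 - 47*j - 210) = (j^2 + 4*j - 21)/(j^2 - j - 42)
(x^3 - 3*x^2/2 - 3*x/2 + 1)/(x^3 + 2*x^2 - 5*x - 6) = (x - 1/2)/(x + 3)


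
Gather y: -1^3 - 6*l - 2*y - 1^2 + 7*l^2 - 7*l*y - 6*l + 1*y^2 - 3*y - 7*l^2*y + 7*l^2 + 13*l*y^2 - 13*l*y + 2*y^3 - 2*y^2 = 14*l^2 - 12*l + 2*y^3 + y^2*(13*l - 1) + y*(-7*l^2 - 20*l - 5) - 2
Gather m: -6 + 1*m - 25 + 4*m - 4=5*m - 35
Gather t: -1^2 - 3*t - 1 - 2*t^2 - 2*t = -2*t^2 - 5*t - 2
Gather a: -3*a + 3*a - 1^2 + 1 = 0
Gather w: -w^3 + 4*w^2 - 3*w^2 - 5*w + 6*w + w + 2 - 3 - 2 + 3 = -w^3 + w^2 + 2*w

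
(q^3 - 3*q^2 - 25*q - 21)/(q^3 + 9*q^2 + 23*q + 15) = (q - 7)/(q + 5)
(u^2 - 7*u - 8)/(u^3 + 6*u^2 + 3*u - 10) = (u^2 - 7*u - 8)/(u^3 + 6*u^2 + 3*u - 10)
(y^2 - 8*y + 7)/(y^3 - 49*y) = (y - 1)/(y*(y + 7))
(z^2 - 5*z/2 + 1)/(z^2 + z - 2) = (z^2 - 5*z/2 + 1)/(z^2 + z - 2)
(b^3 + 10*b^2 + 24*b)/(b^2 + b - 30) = b*(b + 4)/(b - 5)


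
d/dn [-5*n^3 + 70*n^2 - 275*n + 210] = -15*n^2 + 140*n - 275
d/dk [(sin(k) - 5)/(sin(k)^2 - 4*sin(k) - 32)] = (10*sin(k) + cos(k)^2 - 53)*cos(k)/((sin(k) - 8)^2*(sin(k) + 4)^2)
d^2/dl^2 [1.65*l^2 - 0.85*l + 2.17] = 3.30000000000000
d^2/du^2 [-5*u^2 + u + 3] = -10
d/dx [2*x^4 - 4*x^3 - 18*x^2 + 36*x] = 8*x^3 - 12*x^2 - 36*x + 36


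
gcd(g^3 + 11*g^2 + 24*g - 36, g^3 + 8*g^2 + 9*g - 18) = g^2 + 5*g - 6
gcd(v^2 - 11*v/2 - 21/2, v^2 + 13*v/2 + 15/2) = v + 3/2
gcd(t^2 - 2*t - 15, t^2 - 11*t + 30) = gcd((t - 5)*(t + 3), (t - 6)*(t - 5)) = t - 5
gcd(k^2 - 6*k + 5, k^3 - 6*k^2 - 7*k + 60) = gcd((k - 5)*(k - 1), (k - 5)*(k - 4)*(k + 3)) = k - 5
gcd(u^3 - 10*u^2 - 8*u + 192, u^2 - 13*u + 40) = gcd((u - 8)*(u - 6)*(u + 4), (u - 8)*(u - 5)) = u - 8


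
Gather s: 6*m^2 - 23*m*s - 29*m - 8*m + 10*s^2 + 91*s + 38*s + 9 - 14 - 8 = 6*m^2 - 37*m + 10*s^2 + s*(129 - 23*m) - 13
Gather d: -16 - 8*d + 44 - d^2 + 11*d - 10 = -d^2 + 3*d + 18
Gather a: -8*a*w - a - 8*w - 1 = a*(-8*w - 1) - 8*w - 1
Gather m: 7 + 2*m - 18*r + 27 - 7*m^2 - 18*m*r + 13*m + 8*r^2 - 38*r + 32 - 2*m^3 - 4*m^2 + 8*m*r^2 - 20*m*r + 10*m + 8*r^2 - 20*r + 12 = -2*m^3 - 11*m^2 + m*(8*r^2 - 38*r + 25) + 16*r^2 - 76*r + 78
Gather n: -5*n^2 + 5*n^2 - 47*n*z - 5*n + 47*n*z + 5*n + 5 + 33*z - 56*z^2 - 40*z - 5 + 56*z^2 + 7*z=0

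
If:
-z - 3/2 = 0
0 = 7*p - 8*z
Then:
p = -12/7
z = -3/2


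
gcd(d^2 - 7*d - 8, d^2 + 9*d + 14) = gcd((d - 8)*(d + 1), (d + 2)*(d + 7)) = 1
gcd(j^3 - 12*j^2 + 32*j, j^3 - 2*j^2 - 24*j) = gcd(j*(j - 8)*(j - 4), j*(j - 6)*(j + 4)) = j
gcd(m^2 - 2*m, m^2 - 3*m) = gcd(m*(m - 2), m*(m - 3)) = m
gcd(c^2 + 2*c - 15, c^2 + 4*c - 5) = c + 5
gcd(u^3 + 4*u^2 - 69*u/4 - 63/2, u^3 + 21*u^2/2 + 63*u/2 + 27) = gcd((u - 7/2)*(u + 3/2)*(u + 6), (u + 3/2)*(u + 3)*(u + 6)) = u^2 + 15*u/2 + 9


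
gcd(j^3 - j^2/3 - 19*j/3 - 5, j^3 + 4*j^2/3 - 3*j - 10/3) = j + 1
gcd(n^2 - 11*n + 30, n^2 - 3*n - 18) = n - 6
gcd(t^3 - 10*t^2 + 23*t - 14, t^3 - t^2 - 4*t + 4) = t^2 - 3*t + 2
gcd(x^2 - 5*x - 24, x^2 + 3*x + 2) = 1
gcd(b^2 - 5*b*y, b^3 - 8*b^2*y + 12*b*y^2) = b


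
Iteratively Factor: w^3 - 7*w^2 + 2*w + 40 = (w - 5)*(w^2 - 2*w - 8) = (w - 5)*(w + 2)*(w - 4)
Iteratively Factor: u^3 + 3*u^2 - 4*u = (u - 1)*(u^2 + 4*u) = (u - 1)*(u + 4)*(u)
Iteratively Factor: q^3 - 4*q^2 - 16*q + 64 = (q - 4)*(q^2 - 16) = (q - 4)^2*(q + 4)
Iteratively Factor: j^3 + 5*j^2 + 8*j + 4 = (j + 1)*(j^2 + 4*j + 4) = (j + 1)*(j + 2)*(j + 2)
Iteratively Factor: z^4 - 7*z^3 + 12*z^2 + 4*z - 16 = (z - 2)*(z^3 - 5*z^2 + 2*z + 8) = (z - 4)*(z - 2)*(z^2 - z - 2) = (z - 4)*(z - 2)^2*(z + 1)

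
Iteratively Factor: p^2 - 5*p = (p - 5)*(p)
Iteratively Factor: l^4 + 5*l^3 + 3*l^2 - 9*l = (l - 1)*(l^3 + 6*l^2 + 9*l) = (l - 1)*(l + 3)*(l^2 + 3*l) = l*(l - 1)*(l + 3)*(l + 3)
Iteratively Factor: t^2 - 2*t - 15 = (t - 5)*(t + 3)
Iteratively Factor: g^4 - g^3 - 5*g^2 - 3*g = (g + 1)*(g^3 - 2*g^2 - 3*g) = (g + 1)^2*(g^2 - 3*g) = (g - 3)*(g + 1)^2*(g)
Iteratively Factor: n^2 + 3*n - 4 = (n - 1)*(n + 4)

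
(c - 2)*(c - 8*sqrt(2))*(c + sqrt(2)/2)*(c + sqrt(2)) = c^4 - 13*sqrt(2)*c^3/2 - 2*c^3 - 23*c^2 + 13*sqrt(2)*c^2 - 8*sqrt(2)*c + 46*c + 16*sqrt(2)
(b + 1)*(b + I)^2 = b^3 + b^2 + 2*I*b^2 - b + 2*I*b - 1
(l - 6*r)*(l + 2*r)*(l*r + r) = l^3*r - 4*l^2*r^2 + l^2*r - 12*l*r^3 - 4*l*r^2 - 12*r^3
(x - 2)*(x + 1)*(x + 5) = x^3 + 4*x^2 - 7*x - 10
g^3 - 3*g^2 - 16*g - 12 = (g - 6)*(g + 1)*(g + 2)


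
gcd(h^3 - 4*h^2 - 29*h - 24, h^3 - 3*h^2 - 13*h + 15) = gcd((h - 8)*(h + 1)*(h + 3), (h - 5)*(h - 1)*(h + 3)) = h + 3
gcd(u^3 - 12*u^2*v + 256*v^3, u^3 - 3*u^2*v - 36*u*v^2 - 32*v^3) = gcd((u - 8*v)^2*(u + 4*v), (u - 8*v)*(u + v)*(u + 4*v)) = u^2 - 4*u*v - 32*v^2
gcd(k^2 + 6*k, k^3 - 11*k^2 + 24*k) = k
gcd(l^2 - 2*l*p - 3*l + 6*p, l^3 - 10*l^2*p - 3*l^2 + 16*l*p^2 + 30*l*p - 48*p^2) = -l^2 + 2*l*p + 3*l - 6*p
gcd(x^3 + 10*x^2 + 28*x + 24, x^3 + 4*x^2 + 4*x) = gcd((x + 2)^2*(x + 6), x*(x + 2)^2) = x^2 + 4*x + 4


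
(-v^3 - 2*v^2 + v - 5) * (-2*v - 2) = 2*v^4 + 6*v^3 + 2*v^2 + 8*v + 10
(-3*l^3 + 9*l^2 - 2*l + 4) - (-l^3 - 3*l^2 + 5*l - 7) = -2*l^3 + 12*l^2 - 7*l + 11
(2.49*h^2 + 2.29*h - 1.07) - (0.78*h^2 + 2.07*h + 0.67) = 1.71*h^2 + 0.22*h - 1.74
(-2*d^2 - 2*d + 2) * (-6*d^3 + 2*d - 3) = 12*d^5 + 12*d^4 - 16*d^3 + 2*d^2 + 10*d - 6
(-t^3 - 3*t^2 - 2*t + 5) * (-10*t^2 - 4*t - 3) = 10*t^5 + 34*t^4 + 35*t^3 - 33*t^2 - 14*t - 15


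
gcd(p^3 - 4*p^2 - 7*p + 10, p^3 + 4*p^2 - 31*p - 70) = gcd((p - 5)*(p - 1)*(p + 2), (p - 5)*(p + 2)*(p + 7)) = p^2 - 3*p - 10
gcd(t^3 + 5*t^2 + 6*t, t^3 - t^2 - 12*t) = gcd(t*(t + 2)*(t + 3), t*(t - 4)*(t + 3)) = t^2 + 3*t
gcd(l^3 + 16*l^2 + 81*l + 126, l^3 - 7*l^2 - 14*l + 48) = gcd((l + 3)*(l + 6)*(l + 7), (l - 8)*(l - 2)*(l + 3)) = l + 3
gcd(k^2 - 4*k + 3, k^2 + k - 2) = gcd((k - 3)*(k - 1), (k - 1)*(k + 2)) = k - 1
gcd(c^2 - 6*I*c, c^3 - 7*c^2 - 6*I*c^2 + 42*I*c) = c^2 - 6*I*c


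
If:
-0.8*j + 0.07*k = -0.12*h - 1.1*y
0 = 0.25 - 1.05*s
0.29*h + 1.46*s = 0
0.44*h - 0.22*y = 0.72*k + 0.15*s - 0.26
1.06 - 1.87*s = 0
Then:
No Solution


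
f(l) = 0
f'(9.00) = 0.00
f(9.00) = 0.00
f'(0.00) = 0.00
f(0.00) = 0.00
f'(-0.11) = 0.00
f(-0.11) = 0.00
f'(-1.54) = 0.00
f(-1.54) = 0.00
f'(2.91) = 0.00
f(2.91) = 0.00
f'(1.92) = 0.00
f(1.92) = 0.00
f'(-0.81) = 0.00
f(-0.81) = 0.00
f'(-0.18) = 0.00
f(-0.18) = 0.00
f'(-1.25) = 0.00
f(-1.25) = 0.00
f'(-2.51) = 0.00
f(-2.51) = 0.00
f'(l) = 0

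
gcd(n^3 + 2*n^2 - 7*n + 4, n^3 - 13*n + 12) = n^2 + 3*n - 4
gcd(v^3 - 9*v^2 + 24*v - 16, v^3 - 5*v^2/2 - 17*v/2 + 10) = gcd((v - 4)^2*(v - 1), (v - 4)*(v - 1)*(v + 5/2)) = v^2 - 5*v + 4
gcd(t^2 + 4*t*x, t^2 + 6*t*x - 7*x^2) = 1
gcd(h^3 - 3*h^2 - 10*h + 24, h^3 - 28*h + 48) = h^2 - 6*h + 8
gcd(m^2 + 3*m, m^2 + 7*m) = m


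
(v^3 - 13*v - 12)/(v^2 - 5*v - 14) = (-v^3 + 13*v + 12)/(-v^2 + 5*v + 14)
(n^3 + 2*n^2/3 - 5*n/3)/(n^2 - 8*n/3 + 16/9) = 3*n*(3*n^2 + 2*n - 5)/(9*n^2 - 24*n + 16)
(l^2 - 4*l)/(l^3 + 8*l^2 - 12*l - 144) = l/(l^2 + 12*l + 36)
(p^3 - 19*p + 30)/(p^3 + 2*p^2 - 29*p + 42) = (p + 5)/(p + 7)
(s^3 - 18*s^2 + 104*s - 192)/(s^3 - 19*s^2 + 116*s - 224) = (s - 6)/(s - 7)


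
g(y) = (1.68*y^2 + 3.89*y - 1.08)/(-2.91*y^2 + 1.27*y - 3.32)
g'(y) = (3.36*y + 3.89)/(-2.91*y^2 + 1.27*y - 3.32) + (5.82*y - 1.27)*(1.68*y^2 + 3.89*y - 1.08)/(-2.91*y^2 + 1.27*y - 3.32)^2 = (13.4535*y^2 - 17.4408*y - 11.5432)/(8.4681*y^4 - 7.3914*y^3 + 20.9353*y^2 - 8.4328*y + 11.0224)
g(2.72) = -1.03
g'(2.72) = 0.09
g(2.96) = -1.00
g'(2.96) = 0.09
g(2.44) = -1.05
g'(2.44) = 0.08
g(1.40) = -1.06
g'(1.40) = -0.18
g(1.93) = -1.08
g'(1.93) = 0.04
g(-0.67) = 0.54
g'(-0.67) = 0.21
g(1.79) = -1.09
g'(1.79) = 0.00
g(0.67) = -0.60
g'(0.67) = -1.21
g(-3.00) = -0.07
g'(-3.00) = 0.15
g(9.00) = -0.75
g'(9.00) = 0.02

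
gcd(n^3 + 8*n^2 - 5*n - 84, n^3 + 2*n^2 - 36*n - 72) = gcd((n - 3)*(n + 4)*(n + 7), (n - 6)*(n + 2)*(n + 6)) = 1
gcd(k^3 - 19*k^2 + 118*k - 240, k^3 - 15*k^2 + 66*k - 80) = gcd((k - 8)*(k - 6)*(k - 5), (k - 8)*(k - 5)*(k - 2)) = k^2 - 13*k + 40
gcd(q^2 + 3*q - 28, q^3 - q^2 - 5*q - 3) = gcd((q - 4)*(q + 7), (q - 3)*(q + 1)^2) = 1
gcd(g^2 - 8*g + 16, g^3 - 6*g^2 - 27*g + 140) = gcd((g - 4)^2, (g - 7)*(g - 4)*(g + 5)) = g - 4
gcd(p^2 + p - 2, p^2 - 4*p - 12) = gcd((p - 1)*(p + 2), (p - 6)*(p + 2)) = p + 2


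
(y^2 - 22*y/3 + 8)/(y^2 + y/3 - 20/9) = 3*(y - 6)/(3*y + 5)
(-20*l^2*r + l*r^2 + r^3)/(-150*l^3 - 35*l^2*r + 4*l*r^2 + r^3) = r*(-4*l + r)/(-30*l^2 - l*r + r^2)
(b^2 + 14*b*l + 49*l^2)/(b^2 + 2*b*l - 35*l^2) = (b + 7*l)/(b - 5*l)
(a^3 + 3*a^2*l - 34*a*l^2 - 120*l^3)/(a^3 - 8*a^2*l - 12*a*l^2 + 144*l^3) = (a + 5*l)/(a - 6*l)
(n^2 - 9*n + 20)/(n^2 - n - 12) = (n - 5)/(n + 3)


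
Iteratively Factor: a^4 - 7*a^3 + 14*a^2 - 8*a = (a - 2)*(a^3 - 5*a^2 + 4*a) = a*(a - 2)*(a^2 - 5*a + 4) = a*(a - 4)*(a - 2)*(a - 1)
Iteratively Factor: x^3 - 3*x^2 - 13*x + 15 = (x + 3)*(x^2 - 6*x + 5) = (x - 5)*(x + 3)*(x - 1)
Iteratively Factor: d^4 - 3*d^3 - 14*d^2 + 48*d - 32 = (d - 4)*(d^3 + d^2 - 10*d + 8) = (d - 4)*(d + 4)*(d^2 - 3*d + 2) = (d - 4)*(d - 1)*(d + 4)*(d - 2)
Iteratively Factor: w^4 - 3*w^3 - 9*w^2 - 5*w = (w + 1)*(w^3 - 4*w^2 - 5*w) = (w + 1)^2*(w^2 - 5*w) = w*(w + 1)^2*(w - 5)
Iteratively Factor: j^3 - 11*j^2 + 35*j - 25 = (j - 5)*(j^2 - 6*j + 5) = (j - 5)*(j - 1)*(j - 5)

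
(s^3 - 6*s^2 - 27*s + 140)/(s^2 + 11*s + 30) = (s^2 - 11*s + 28)/(s + 6)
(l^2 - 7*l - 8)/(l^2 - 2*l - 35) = (-l^2 + 7*l + 8)/(-l^2 + 2*l + 35)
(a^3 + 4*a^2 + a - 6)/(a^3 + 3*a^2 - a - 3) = (a + 2)/(a + 1)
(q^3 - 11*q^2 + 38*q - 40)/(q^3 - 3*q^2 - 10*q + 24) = (q - 5)/(q + 3)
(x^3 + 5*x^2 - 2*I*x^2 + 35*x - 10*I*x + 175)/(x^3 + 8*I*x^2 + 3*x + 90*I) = (x^2 + x*(5 - 7*I) - 35*I)/(x^2 + 3*I*x + 18)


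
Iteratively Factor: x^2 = (x)*(x)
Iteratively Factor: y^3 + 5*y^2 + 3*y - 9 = (y - 1)*(y^2 + 6*y + 9) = (y - 1)*(y + 3)*(y + 3)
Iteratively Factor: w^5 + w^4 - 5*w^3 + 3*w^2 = (w)*(w^4 + w^3 - 5*w^2 + 3*w) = w*(w - 1)*(w^3 + 2*w^2 - 3*w) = w*(w - 1)^2*(w^2 + 3*w) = w^2*(w - 1)^2*(w + 3)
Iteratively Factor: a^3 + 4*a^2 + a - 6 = (a + 2)*(a^2 + 2*a - 3) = (a + 2)*(a + 3)*(a - 1)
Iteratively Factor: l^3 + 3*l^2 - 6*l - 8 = (l - 2)*(l^2 + 5*l + 4) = (l - 2)*(l + 4)*(l + 1)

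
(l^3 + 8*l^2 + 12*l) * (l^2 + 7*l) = l^5 + 15*l^4 + 68*l^3 + 84*l^2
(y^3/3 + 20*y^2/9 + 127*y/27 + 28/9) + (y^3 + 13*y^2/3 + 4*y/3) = 4*y^3/3 + 59*y^2/9 + 163*y/27 + 28/9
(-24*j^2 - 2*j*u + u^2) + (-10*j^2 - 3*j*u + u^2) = -34*j^2 - 5*j*u + 2*u^2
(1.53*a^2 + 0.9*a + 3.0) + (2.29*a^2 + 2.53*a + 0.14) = 3.82*a^2 + 3.43*a + 3.14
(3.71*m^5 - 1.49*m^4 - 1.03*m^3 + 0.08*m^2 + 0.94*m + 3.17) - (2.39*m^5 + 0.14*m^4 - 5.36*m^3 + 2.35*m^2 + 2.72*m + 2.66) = 1.32*m^5 - 1.63*m^4 + 4.33*m^3 - 2.27*m^2 - 1.78*m + 0.51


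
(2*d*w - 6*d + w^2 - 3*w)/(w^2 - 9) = (2*d + w)/(w + 3)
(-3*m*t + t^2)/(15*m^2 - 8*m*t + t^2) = t/(-5*m + t)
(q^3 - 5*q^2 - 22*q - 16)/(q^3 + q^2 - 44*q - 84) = (q^2 - 7*q - 8)/(q^2 - q - 42)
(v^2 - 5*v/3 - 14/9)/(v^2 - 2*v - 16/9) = (3*v - 7)/(3*v - 8)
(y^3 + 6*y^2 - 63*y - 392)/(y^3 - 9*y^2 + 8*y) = (y^2 + 14*y + 49)/(y*(y - 1))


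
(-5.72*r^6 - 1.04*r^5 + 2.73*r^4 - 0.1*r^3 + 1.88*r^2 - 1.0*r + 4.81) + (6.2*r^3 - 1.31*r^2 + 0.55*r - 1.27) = -5.72*r^6 - 1.04*r^5 + 2.73*r^4 + 6.1*r^3 + 0.57*r^2 - 0.45*r + 3.54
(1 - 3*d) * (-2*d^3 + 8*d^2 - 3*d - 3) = 6*d^4 - 26*d^3 + 17*d^2 + 6*d - 3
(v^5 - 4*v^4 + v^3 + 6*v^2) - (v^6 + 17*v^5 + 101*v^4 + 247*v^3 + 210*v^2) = -v^6 - 16*v^5 - 105*v^4 - 246*v^3 - 204*v^2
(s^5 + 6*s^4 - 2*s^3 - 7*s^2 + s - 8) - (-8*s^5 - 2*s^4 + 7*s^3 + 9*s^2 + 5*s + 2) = 9*s^5 + 8*s^4 - 9*s^3 - 16*s^2 - 4*s - 10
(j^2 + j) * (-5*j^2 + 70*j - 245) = -5*j^4 + 65*j^3 - 175*j^2 - 245*j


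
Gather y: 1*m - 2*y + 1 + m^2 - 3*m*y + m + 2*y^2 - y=m^2 + 2*m + 2*y^2 + y*(-3*m - 3) + 1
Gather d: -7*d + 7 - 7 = -7*d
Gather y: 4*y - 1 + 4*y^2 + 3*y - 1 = 4*y^2 + 7*y - 2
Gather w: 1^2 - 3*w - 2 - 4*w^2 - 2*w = -4*w^2 - 5*w - 1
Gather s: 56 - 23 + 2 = 35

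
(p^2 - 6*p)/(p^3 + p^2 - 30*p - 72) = p/(p^2 + 7*p + 12)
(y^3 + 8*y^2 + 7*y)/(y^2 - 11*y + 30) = y*(y^2 + 8*y + 7)/(y^2 - 11*y + 30)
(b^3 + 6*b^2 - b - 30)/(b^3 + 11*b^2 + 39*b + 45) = (b - 2)/(b + 3)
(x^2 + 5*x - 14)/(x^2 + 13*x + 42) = (x - 2)/(x + 6)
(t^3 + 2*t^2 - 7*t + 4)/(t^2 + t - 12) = (t^2 - 2*t + 1)/(t - 3)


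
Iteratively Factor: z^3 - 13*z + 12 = (z - 3)*(z^2 + 3*z - 4) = (z - 3)*(z + 4)*(z - 1)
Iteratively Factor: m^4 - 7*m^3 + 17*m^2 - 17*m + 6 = (m - 3)*(m^3 - 4*m^2 + 5*m - 2) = (m - 3)*(m - 2)*(m^2 - 2*m + 1) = (m - 3)*(m - 2)*(m - 1)*(m - 1)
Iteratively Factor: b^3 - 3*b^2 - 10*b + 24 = (b - 4)*(b^2 + b - 6) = (b - 4)*(b + 3)*(b - 2)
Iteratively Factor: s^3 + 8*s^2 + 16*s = (s + 4)*(s^2 + 4*s) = (s + 4)^2*(s)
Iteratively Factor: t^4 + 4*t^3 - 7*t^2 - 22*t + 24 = (t + 4)*(t^3 - 7*t + 6) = (t - 1)*(t + 4)*(t^2 + t - 6) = (t - 1)*(t + 3)*(t + 4)*(t - 2)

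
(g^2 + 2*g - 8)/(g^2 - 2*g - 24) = (g - 2)/(g - 6)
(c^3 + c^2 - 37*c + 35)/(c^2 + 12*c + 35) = (c^2 - 6*c + 5)/(c + 5)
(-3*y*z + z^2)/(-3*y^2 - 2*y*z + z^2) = z/(y + z)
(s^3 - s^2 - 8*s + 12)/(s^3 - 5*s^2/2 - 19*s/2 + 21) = 2*(s - 2)/(2*s - 7)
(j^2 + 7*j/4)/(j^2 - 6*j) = (j + 7/4)/(j - 6)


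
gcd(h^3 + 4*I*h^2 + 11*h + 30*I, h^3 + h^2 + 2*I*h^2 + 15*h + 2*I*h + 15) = h^2 + 2*I*h + 15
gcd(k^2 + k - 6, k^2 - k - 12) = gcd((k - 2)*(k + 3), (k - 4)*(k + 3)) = k + 3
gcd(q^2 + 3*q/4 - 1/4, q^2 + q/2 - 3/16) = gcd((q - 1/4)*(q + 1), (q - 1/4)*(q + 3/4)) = q - 1/4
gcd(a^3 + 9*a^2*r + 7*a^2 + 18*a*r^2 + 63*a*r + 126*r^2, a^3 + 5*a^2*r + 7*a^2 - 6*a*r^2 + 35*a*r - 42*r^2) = a^2 + 6*a*r + 7*a + 42*r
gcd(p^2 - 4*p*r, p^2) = p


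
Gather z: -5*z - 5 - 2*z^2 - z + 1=-2*z^2 - 6*z - 4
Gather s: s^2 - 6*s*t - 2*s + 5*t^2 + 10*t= s^2 + s*(-6*t - 2) + 5*t^2 + 10*t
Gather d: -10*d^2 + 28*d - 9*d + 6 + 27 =-10*d^2 + 19*d + 33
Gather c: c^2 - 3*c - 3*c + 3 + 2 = c^2 - 6*c + 5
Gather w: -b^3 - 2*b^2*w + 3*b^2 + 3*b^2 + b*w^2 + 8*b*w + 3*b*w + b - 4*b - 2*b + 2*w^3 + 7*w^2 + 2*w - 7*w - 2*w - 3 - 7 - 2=-b^3 + 6*b^2 - 5*b + 2*w^3 + w^2*(b + 7) + w*(-2*b^2 + 11*b - 7) - 12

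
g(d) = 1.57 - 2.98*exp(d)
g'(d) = -2.98*exp(d)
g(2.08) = -22.28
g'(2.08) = -23.85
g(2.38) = -30.63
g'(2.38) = -32.20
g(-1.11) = 0.59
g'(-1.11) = -0.98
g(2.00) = -20.45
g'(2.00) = -22.02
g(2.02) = -20.89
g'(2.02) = -22.46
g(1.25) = -8.83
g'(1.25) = -10.40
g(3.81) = -132.98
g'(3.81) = -134.55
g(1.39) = -10.39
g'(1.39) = -11.96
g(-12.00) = 1.57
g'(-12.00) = 0.00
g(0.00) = -1.41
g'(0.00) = -2.98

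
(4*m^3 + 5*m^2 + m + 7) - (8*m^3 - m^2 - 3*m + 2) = -4*m^3 + 6*m^2 + 4*m + 5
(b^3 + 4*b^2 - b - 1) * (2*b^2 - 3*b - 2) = 2*b^5 + 5*b^4 - 16*b^3 - 7*b^2 + 5*b + 2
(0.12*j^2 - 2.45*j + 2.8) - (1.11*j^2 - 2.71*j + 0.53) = -0.99*j^2 + 0.26*j + 2.27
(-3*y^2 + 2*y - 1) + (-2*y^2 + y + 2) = -5*y^2 + 3*y + 1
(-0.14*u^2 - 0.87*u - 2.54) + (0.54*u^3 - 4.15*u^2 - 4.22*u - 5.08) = 0.54*u^3 - 4.29*u^2 - 5.09*u - 7.62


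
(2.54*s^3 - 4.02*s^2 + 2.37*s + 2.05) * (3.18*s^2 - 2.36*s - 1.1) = 8.0772*s^5 - 18.778*s^4 + 14.2298*s^3 + 5.3478*s^2 - 7.445*s - 2.255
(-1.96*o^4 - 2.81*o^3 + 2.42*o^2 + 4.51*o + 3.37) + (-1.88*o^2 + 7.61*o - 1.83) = -1.96*o^4 - 2.81*o^3 + 0.54*o^2 + 12.12*o + 1.54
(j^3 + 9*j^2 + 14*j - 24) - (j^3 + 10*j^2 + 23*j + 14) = -j^2 - 9*j - 38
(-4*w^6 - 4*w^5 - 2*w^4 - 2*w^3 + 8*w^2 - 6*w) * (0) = 0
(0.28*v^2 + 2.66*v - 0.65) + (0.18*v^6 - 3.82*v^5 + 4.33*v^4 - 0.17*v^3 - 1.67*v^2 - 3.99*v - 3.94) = 0.18*v^6 - 3.82*v^5 + 4.33*v^4 - 0.17*v^3 - 1.39*v^2 - 1.33*v - 4.59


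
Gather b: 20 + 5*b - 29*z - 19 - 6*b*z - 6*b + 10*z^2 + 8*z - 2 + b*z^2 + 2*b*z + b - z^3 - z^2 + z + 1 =b*(z^2 - 4*z) - z^3 + 9*z^2 - 20*z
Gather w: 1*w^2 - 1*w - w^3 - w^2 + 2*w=-w^3 + w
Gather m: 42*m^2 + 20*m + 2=42*m^2 + 20*m + 2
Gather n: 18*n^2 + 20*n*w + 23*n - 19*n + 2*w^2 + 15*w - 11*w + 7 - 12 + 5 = 18*n^2 + n*(20*w + 4) + 2*w^2 + 4*w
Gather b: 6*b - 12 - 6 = 6*b - 18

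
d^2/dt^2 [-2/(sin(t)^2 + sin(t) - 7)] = 2*(4*sin(t)^4 + 3*sin(t)^3 + 23*sin(t)^2 + sin(t) - 16)/(sin(t)^2 + sin(t) - 7)^3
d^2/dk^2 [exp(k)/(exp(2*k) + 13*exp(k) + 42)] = (exp(4*k) - 13*exp(3*k) - 252*exp(2*k) - 546*exp(k) + 1764)*exp(k)/(exp(6*k) + 39*exp(5*k) + 633*exp(4*k) + 5473*exp(3*k) + 26586*exp(2*k) + 68796*exp(k) + 74088)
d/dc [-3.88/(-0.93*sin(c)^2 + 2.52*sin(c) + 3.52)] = (9.7776 - 7.2168*sin(c))*cos(c)/(-0.93*sin(c)^2 + 2.52*sin(c) + 3.52)^2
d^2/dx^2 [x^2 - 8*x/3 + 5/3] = 2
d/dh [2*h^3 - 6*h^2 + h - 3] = 6*h^2 - 12*h + 1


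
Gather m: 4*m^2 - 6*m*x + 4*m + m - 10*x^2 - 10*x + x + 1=4*m^2 + m*(5 - 6*x) - 10*x^2 - 9*x + 1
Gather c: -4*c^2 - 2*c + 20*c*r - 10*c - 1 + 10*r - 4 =-4*c^2 + c*(20*r - 12) + 10*r - 5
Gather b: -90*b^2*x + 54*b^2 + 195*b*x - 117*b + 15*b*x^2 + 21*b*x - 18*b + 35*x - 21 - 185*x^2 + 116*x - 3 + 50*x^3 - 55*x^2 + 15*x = b^2*(54 - 90*x) + b*(15*x^2 + 216*x - 135) + 50*x^3 - 240*x^2 + 166*x - 24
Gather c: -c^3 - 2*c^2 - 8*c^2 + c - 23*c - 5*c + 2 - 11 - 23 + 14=-c^3 - 10*c^2 - 27*c - 18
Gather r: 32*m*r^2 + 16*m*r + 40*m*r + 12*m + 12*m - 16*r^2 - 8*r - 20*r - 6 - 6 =24*m + r^2*(32*m - 16) + r*(56*m - 28) - 12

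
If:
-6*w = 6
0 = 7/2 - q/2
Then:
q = 7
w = -1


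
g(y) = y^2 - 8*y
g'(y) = 2*y - 8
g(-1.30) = 12.09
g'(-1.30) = -10.60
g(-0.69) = 6.00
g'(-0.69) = -9.38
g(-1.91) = 18.93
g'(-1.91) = -11.82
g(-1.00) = 9.00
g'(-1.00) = -10.00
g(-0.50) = 4.25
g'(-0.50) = -9.00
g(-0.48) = 4.07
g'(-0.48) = -8.96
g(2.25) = -12.94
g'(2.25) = -3.50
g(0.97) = -6.82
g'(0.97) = -6.06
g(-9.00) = 153.00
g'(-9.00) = -26.00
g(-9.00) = 153.00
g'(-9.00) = -26.00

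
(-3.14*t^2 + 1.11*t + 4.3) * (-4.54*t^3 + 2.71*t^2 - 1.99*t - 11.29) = 14.2556*t^5 - 13.5488*t^4 - 10.2653*t^3 + 44.8947*t^2 - 21.0889*t - 48.547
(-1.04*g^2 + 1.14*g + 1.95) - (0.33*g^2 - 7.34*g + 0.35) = -1.37*g^2 + 8.48*g + 1.6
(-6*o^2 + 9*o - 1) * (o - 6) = -6*o^3 + 45*o^2 - 55*o + 6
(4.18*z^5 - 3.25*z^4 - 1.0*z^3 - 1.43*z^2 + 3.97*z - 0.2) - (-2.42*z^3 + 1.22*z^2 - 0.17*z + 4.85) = 4.18*z^5 - 3.25*z^4 + 1.42*z^3 - 2.65*z^2 + 4.14*z - 5.05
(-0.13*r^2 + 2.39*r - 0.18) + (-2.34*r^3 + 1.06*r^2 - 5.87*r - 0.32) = -2.34*r^3 + 0.93*r^2 - 3.48*r - 0.5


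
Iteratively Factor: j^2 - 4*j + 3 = (j - 1)*(j - 3)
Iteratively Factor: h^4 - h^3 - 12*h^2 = (h + 3)*(h^3 - 4*h^2) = h*(h + 3)*(h^2 - 4*h) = h*(h - 4)*(h + 3)*(h)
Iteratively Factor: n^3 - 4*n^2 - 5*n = (n)*(n^2 - 4*n - 5) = n*(n - 5)*(n + 1)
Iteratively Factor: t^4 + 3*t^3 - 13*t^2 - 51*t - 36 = (t - 4)*(t^3 + 7*t^2 + 15*t + 9) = (t - 4)*(t + 3)*(t^2 + 4*t + 3) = (t - 4)*(t + 3)^2*(t + 1)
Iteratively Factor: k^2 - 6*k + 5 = (k - 1)*(k - 5)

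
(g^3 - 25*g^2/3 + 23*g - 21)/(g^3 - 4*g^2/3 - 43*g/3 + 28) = (g - 3)/(g + 4)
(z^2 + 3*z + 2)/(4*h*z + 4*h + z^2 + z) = (z + 2)/(4*h + z)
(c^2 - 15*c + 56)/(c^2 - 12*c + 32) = (c - 7)/(c - 4)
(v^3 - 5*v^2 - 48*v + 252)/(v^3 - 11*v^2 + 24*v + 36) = (v + 7)/(v + 1)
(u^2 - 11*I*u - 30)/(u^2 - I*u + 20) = (u - 6*I)/(u + 4*I)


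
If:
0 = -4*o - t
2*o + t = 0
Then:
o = 0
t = 0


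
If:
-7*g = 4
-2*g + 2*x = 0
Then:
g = -4/7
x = -4/7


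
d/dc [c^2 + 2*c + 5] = 2*c + 2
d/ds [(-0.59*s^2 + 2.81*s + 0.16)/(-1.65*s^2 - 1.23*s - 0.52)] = (5.3622*s^2 + 1.1416*s - 1.2644)/(2.7225*s^4 + 4.059*s^3 + 3.2289*s^2 + 1.2792*s + 0.2704)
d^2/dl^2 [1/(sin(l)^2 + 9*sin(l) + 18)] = (-4*sin(l)^4 - 27*sin(l)^3 - 3*sin(l)^2 + 216*sin(l) + 126)/(sin(l)^2 + 9*sin(l) + 18)^3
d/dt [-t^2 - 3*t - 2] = -2*t - 3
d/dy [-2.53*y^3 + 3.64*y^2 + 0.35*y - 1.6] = -7.59*y^2 + 7.28*y + 0.35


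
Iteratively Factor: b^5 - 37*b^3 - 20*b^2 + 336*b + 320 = (b - 4)*(b^4 + 4*b^3 - 21*b^2 - 104*b - 80) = (b - 4)*(b + 1)*(b^3 + 3*b^2 - 24*b - 80) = (b - 5)*(b - 4)*(b + 1)*(b^2 + 8*b + 16) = (b - 5)*(b - 4)*(b + 1)*(b + 4)*(b + 4)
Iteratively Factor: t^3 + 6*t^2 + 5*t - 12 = (t + 4)*(t^2 + 2*t - 3) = (t - 1)*(t + 4)*(t + 3)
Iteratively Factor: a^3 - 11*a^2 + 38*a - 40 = (a - 2)*(a^2 - 9*a + 20) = (a - 4)*(a - 2)*(a - 5)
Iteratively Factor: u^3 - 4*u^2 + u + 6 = (u - 3)*(u^2 - u - 2) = (u - 3)*(u + 1)*(u - 2)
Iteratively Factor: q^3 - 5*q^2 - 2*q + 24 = (q - 3)*(q^2 - 2*q - 8) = (q - 3)*(q + 2)*(q - 4)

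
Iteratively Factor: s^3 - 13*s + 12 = (s - 3)*(s^2 + 3*s - 4) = (s - 3)*(s + 4)*(s - 1)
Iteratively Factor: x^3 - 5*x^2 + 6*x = (x)*(x^2 - 5*x + 6) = x*(x - 3)*(x - 2)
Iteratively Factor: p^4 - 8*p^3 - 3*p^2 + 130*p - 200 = (p + 4)*(p^3 - 12*p^2 + 45*p - 50) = (p - 2)*(p + 4)*(p^2 - 10*p + 25) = (p - 5)*(p - 2)*(p + 4)*(p - 5)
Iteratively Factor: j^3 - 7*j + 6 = (j + 3)*(j^2 - 3*j + 2) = (j - 1)*(j + 3)*(j - 2)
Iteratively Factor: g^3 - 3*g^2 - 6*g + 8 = (g - 4)*(g^2 + g - 2) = (g - 4)*(g - 1)*(g + 2)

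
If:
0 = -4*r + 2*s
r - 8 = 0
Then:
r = 8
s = 16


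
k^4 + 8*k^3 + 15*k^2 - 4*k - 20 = (k - 1)*(k + 2)^2*(k + 5)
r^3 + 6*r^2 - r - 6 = (r - 1)*(r + 1)*(r + 6)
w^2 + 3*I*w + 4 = (w - I)*(w + 4*I)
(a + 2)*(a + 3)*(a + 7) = a^3 + 12*a^2 + 41*a + 42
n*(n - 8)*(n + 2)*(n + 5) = n^4 - n^3 - 46*n^2 - 80*n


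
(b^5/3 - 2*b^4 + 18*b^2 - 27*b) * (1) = b^5/3 - 2*b^4 + 18*b^2 - 27*b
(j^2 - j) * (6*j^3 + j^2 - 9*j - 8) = 6*j^5 - 5*j^4 - 10*j^3 + j^2 + 8*j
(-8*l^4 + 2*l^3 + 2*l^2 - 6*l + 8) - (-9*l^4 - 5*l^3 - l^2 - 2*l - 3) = l^4 + 7*l^3 + 3*l^2 - 4*l + 11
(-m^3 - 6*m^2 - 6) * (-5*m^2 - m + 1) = 5*m^5 + 31*m^4 + 5*m^3 + 24*m^2 + 6*m - 6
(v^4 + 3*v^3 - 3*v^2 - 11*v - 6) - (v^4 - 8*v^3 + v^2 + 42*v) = 11*v^3 - 4*v^2 - 53*v - 6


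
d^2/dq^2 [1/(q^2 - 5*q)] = 2*(-q*(q - 5) + (2*q - 5)^2)/(q^3*(q - 5)^3)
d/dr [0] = 0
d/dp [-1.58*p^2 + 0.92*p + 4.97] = 0.92 - 3.16*p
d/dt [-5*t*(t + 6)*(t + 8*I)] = -15*t^2 - t*(60 + 80*I) - 240*I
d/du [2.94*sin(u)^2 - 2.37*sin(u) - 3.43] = (5.88*sin(u) - 2.37)*cos(u)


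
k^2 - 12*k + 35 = (k - 7)*(k - 5)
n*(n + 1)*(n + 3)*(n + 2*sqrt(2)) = n^4 + 2*sqrt(2)*n^3 + 4*n^3 + 3*n^2 + 8*sqrt(2)*n^2 + 6*sqrt(2)*n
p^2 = p^2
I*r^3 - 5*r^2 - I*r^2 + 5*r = r*(r + 5*I)*(I*r - I)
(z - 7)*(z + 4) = z^2 - 3*z - 28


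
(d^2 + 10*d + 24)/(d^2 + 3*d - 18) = (d + 4)/(d - 3)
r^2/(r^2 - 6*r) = r/(r - 6)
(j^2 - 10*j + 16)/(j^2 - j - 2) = (j - 8)/(j + 1)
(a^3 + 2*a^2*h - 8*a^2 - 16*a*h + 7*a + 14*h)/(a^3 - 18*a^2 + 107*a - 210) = (a^2 + 2*a*h - a - 2*h)/(a^2 - 11*a + 30)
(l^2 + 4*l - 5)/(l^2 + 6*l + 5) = (l - 1)/(l + 1)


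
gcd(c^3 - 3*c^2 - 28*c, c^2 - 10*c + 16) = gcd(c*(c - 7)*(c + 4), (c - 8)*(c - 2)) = 1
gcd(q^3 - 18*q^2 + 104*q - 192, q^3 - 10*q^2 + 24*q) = q^2 - 10*q + 24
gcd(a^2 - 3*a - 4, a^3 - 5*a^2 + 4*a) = a - 4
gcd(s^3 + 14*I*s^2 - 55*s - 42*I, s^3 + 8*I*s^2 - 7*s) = s^2 + 8*I*s - 7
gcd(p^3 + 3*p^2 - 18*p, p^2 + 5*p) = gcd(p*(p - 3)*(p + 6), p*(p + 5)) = p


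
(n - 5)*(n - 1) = n^2 - 6*n + 5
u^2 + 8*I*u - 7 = (u + I)*(u + 7*I)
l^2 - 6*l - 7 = (l - 7)*(l + 1)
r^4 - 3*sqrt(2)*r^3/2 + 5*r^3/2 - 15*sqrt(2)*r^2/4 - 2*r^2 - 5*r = r*(r + 5/2)*(r - 2*sqrt(2))*(r + sqrt(2)/2)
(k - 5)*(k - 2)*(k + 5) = k^3 - 2*k^2 - 25*k + 50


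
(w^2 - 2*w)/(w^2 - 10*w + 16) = w/(w - 8)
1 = 1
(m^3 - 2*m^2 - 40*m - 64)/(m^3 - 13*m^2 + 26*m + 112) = (m + 4)/(m - 7)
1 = 1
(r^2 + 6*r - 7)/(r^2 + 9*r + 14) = (r - 1)/(r + 2)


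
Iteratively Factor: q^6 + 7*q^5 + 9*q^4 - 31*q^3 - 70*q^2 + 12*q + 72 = (q + 3)*(q^5 + 4*q^4 - 3*q^3 - 22*q^2 - 4*q + 24) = (q + 2)*(q + 3)*(q^4 + 2*q^3 - 7*q^2 - 8*q + 12) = (q + 2)*(q + 3)^2*(q^3 - q^2 - 4*q + 4) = (q - 1)*(q + 2)*(q + 3)^2*(q^2 - 4) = (q - 2)*(q - 1)*(q + 2)*(q + 3)^2*(q + 2)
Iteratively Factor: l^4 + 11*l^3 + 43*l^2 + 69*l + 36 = (l + 3)*(l^3 + 8*l^2 + 19*l + 12) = (l + 3)*(l + 4)*(l^2 + 4*l + 3) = (l + 1)*(l + 3)*(l + 4)*(l + 3)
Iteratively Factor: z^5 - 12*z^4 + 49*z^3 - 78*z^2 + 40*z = (z - 1)*(z^4 - 11*z^3 + 38*z^2 - 40*z) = (z - 2)*(z - 1)*(z^3 - 9*z^2 + 20*z) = (z - 4)*(z - 2)*(z - 1)*(z^2 - 5*z) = (z - 5)*(z - 4)*(z - 2)*(z - 1)*(z)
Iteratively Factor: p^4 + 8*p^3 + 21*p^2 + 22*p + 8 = (p + 2)*(p^3 + 6*p^2 + 9*p + 4) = (p + 1)*(p + 2)*(p^2 + 5*p + 4) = (p + 1)*(p + 2)*(p + 4)*(p + 1)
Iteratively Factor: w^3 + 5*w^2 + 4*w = (w)*(w^2 + 5*w + 4) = w*(w + 4)*(w + 1)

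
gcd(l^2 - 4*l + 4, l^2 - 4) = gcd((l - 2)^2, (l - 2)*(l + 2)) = l - 2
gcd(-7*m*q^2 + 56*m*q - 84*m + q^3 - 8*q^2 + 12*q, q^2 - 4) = q - 2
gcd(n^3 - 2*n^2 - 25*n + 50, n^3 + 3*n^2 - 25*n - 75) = n^2 - 25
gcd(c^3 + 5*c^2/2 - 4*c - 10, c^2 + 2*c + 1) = 1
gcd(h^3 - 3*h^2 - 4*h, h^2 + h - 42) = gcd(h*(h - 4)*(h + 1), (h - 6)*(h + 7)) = 1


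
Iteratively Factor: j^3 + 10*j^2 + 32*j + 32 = (j + 4)*(j^2 + 6*j + 8) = (j + 4)^2*(j + 2)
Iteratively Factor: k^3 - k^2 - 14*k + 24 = (k + 4)*(k^2 - 5*k + 6) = (k - 2)*(k + 4)*(k - 3)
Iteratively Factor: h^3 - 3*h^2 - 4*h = (h - 4)*(h^2 + h) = h*(h - 4)*(h + 1)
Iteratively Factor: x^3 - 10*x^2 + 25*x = (x)*(x^2 - 10*x + 25) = x*(x - 5)*(x - 5)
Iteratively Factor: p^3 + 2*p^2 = (p)*(p^2 + 2*p) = p^2*(p + 2)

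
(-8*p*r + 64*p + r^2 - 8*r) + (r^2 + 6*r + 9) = -8*p*r + 64*p + 2*r^2 - 2*r + 9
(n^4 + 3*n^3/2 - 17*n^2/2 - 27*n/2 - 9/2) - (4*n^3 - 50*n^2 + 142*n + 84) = n^4 - 5*n^3/2 + 83*n^2/2 - 311*n/2 - 177/2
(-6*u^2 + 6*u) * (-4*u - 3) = 24*u^3 - 6*u^2 - 18*u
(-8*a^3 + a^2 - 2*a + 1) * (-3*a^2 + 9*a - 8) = 24*a^5 - 75*a^4 + 79*a^3 - 29*a^2 + 25*a - 8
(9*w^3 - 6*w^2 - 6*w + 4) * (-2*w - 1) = -18*w^4 + 3*w^3 + 18*w^2 - 2*w - 4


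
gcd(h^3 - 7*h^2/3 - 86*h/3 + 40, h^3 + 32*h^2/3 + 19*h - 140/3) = h^2 + 11*h/3 - 20/3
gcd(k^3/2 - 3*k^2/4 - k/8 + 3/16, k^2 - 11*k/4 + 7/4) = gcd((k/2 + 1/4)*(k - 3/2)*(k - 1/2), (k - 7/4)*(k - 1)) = 1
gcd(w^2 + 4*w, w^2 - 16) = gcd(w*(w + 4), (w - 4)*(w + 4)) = w + 4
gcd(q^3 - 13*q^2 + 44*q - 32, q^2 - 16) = q - 4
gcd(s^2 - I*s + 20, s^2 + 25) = s - 5*I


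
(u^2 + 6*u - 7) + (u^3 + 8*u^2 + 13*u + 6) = u^3 + 9*u^2 + 19*u - 1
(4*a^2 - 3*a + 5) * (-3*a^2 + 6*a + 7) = -12*a^4 + 33*a^3 - 5*a^2 + 9*a + 35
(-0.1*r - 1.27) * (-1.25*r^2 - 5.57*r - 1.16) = 0.125*r^3 + 2.1445*r^2 + 7.1899*r + 1.4732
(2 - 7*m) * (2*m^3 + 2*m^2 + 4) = -14*m^4 - 10*m^3 + 4*m^2 - 28*m + 8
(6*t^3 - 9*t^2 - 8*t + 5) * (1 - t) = -6*t^4 + 15*t^3 - t^2 - 13*t + 5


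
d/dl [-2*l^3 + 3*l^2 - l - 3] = -6*l^2 + 6*l - 1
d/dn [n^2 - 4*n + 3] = 2*n - 4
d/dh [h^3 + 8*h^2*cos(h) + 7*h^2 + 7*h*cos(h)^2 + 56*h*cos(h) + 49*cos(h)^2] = -8*h^2*sin(h) + 3*h^2 - 56*h*sin(h) - 7*h*sin(2*h) + 16*h*cos(h) + 14*h - 49*sin(2*h) + 7*cos(h)^2 + 56*cos(h)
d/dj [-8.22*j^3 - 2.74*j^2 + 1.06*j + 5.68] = -24.66*j^2 - 5.48*j + 1.06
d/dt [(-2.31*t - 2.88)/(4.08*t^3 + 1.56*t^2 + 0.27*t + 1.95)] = (18.8496*t^3 + 38.8548*t^2 + 8.9856*t - 3.7269)/(16.6464*t^6 + 12.7296*t^5 + 4.6368*t^4 + 16.7544*t^3 + 6.1569*t^2 + 1.053*t + 3.8025)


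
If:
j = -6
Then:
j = -6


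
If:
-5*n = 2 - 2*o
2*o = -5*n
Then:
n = -1/5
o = 1/2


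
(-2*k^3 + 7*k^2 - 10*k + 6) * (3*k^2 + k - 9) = -6*k^5 + 19*k^4 - 5*k^3 - 55*k^2 + 96*k - 54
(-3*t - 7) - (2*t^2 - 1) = -2*t^2 - 3*t - 6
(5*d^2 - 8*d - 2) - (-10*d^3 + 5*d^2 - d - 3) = 10*d^3 - 7*d + 1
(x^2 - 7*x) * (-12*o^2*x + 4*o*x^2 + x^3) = -12*o^2*x^3 + 84*o^2*x^2 + 4*o*x^4 - 28*o*x^3 + x^5 - 7*x^4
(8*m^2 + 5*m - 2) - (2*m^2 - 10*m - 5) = 6*m^2 + 15*m + 3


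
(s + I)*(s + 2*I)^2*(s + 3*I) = s^4 + 8*I*s^3 - 23*s^2 - 28*I*s + 12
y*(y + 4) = y^2 + 4*y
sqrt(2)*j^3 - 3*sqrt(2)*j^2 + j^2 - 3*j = j*(j - 3)*(sqrt(2)*j + 1)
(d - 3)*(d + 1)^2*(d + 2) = d^4 + d^3 - 7*d^2 - 13*d - 6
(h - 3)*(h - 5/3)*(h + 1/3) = h^3 - 13*h^2/3 + 31*h/9 + 5/3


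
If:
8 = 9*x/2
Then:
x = 16/9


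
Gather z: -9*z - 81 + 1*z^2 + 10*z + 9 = z^2 + z - 72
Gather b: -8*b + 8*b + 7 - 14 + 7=0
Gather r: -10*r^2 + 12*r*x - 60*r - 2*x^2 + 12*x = -10*r^2 + r*(12*x - 60) - 2*x^2 + 12*x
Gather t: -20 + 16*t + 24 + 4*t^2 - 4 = 4*t^2 + 16*t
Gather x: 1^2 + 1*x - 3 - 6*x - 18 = -5*x - 20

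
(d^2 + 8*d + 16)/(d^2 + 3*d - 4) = (d + 4)/(d - 1)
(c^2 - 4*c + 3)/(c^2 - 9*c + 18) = (c - 1)/(c - 6)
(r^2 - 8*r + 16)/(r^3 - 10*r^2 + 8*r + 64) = (r - 4)/(r^2 - 6*r - 16)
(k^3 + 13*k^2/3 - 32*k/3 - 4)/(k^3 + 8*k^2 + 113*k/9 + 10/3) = 3*(k - 2)/(3*k + 5)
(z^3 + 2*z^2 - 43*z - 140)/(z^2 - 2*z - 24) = (z^2 - 2*z - 35)/(z - 6)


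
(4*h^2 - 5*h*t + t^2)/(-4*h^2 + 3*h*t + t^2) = (-4*h + t)/(4*h + t)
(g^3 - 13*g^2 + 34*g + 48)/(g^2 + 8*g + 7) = (g^2 - 14*g + 48)/(g + 7)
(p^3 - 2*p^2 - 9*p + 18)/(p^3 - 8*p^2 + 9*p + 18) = (p^2 + p - 6)/(p^2 - 5*p - 6)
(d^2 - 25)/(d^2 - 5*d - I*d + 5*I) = (d + 5)/(d - I)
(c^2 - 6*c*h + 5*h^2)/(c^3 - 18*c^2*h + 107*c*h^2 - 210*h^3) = (c - h)/(c^2 - 13*c*h + 42*h^2)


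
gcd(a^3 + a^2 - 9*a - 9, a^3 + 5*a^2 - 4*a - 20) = 1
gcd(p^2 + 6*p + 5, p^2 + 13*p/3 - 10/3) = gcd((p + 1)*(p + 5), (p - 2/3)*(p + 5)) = p + 5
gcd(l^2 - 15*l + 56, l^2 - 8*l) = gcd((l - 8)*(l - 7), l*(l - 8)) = l - 8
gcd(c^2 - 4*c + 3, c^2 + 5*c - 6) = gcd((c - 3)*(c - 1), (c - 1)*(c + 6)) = c - 1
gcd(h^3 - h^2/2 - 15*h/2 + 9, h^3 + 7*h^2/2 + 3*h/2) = h + 3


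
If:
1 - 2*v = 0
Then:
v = 1/2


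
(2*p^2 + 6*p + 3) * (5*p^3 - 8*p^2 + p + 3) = 10*p^5 + 14*p^4 - 31*p^3 - 12*p^2 + 21*p + 9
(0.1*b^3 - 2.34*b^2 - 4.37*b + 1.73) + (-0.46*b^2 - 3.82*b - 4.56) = 0.1*b^3 - 2.8*b^2 - 8.19*b - 2.83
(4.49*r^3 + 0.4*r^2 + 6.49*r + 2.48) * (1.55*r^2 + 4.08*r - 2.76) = 6.9595*r^5 + 18.9392*r^4 - 0.700900000000001*r^3 + 29.2192*r^2 - 7.794*r - 6.8448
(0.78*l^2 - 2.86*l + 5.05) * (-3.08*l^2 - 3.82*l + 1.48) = -2.4024*l^4 + 5.8292*l^3 - 3.4744*l^2 - 23.5238*l + 7.474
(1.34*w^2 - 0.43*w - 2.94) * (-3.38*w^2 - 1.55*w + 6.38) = -4.5292*w^4 - 0.6236*w^3 + 19.1529*w^2 + 1.8136*w - 18.7572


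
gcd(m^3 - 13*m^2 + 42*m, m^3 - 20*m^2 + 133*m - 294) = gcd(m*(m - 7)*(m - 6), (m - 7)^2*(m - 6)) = m^2 - 13*m + 42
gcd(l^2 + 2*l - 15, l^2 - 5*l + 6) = l - 3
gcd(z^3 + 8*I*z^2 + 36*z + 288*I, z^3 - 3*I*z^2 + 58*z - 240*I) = z^2 + 2*I*z + 48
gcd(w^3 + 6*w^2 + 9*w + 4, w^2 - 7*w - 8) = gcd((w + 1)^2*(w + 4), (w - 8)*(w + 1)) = w + 1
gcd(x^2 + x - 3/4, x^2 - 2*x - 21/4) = x + 3/2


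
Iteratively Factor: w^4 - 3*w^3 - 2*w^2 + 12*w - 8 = (w + 2)*(w^3 - 5*w^2 + 8*w - 4) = (w - 2)*(w + 2)*(w^2 - 3*w + 2) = (w - 2)^2*(w + 2)*(w - 1)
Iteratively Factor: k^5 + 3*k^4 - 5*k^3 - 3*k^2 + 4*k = (k - 1)*(k^4 + 4*k^3 - k^2 - 4*k) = (k - 1)^2*(k^3 + 5*k^2 + 4*k) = k*(k - 1)^2*(k^2 + 5*k + 4) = k*(k - 1)^2*(k + 1)*(k + 4)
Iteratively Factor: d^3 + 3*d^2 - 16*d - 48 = (d + 4)*(d^2 - d - 12) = (d - 4)*(d + 4)*(d + 3)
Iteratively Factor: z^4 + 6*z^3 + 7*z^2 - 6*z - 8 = (z + 4)*(z^3 + 2*z^2 - z - 2) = (z + 2)*(z + 4)*(z^2 - 1) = (z - 1)*(z + 2)*(z + 4)*(z + 1)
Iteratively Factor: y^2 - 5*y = (y - 5)*(y)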